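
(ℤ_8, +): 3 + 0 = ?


Operation: addition mod 8
3 + 0 = (a + b) mod 8 with a = 3, b = 0

3 + 0 = 3


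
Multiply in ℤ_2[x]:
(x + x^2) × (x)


Expand and collect like terms; reduce coefficients mod 2:
x^0: 0·0 = 0 ≡ 0 (mod 2)
x^1: 0·1 + 1·0 = 0 ≡ 0 (mod 2)
x^2: 1·1 + 1·0 = 1 ≡ 1 (mod 2)
x^3: 1·1 = 1 ≡ 1 (mod 2)
Result: x^2 + x^3

f · g = x^2 + x^3


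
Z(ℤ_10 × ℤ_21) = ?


Z(G) = {g ∈ G | gx = xg for all x ∈ G}
Direct product of abelian groups is abelian, so Z(G) = G

Z(ℤ_10 × ℤ_21) = ℤ_10 × ℤ_21


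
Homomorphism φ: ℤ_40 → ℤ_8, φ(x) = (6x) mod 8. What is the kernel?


Kernel = preimage of identity
ker(φ) = {x ∈ ℤ_40 : 6x ≡ 0 (mod 8)}. Since 8 | 40, φ is well-defined. The kernel is the cyclic subgroup ⟨4⟩ of ℤ_40 (order 10), i.e. {0, 4, 8, 12, 16, 20, 24, 28, 32, 36}

ker(φ) = {0, 4, 8, 12, 16, 20, 24, 28, 32, 36}


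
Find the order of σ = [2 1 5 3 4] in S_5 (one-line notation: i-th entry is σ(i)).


Cycle decomposition: (1 2) (3 5 4)
Cycle lengths: 2, 3
Order = lcm(2, 3) = 6

ord(σ) = 6


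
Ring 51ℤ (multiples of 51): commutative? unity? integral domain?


51ℤ is a commutative ring under +,× but has no multiplicative identity (1 ∉ 51ℤ); it has no zero divisors, but without unity it is not an integral domain
Commutative: Yes
Integral domain: No
Has unity: No

51ℤ (multiples of 51): Commutative=Yes, Unity=No


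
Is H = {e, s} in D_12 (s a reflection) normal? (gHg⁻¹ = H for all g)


H = {e, s} in D_12 (s a reflection)
r·s·r⁻¹ = sr⁻² ≠ s for n ≥ 3, so {e, s} is not closed under conjugation

No, not a normal subgroup


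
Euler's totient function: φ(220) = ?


Factor n: 220 = 2^2 × 5 × 11
φ(n) = n · ∏(1 - 1/p) over distinct primes p | n
φ(220) = 220 · (1 - 1/2) · (1 - 1/5) · (1 - 1/11) = 80

φ(220) = 80


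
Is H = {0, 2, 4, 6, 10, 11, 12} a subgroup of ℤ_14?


Subgroup test for H = {0, 2, 4, 6, 10, 11, 12} in (ℤ_14, +):
(1) 0 ∈ H? Yes
(2) Closure: for all a,b ∈ H, (a+b) mod 14 ∈ H? No  [counterexample: 2 + 6 = 8 ∉ H]
(3) Inverses: for all a ∈ H, -a mod 14 ∈ H? No

No, H is not a subgroup of ℤ_14


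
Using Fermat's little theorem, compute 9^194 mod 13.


Fermat's little theorem: if p is prime and gcd(a,p)=1, then a^(p-1) ≡ 1 (mod p)
p = 13 is prime, gcd(9,13) = 1
Reduce exponent: 194 mod 12 = 2
So 9^194 ≡ 9^2 (mod 13)
9^2 mod 13 = 3

9^194 ≡ 3 (mod 13)


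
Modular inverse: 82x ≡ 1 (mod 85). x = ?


Use the extended Euclidean algorithm to write 1 = 82·s + 85·t; then s mod 85 is the inverse.
Euclidean algorithm:
  82 = 0·85 + 82
  85 = 1·82 + 3
  82 = 27·3 + 1
  3 = 3·1 + 0
gcd(82,85) = 1
Back-substitution gives: 82·(28) + 85·(-27) = 1
So 82⁻¹ ≡ 28 ≡ 28 (mod 85)
Check: 82 × 28 = 2296 ≡ 1 (mod 85) ✓

82⁻¹ ≡ 28 (mod 85)


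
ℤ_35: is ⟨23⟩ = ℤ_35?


g generates ℤ_n iff gcd(g, n) = 1
gcd(23, 35) = 1
Since gcd = 1, 23 is a generator.

Yes, 23 generates ℤ_35


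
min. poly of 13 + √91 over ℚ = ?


Let α = 13 + √91. Then α - 13 = √91, so (α - 13)² = 91, giving α² - 26α + 78 = 0. Degree 2 and α ∉ ℚ, so this is the minimal polynomial.

Minimal polynomial: x² - 26x + 78


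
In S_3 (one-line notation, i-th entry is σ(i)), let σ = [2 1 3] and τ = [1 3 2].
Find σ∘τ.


σ∘τ: apply τ first, then σ
1 →τ 1 →σ 2
2 →τ 3 →σ 3
3 →τ 2 →σ 1

σ∘τ = [2 3 1]


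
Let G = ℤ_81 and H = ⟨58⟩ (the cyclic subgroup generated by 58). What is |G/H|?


|⟨58⟩| = n / gcd(58, 81) = 81 / 1 = 81
H is normal (ℤ_81 is abelian).
|G/H| = |G| / |H| = 81 / 81 = 1

|G/H| = 1


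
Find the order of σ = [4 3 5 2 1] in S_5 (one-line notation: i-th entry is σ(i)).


Cycle decomposition: (1 4 2 3 5)
Cycle lengths: 5
Order = lcm(5) = 5

ord(σ) = 5


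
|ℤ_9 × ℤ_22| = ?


|A × B| = |A| · |B|
|ℤ_9 × ℤ_22| = 9 × 22 = 198

|ℤ_9 × ℤ_22| = 198


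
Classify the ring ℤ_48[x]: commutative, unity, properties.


ℤ_48 has zero divisors (2·24 ≡ 0), and these lift to constant zero divisors in ℤ_48[x]; so not an integral domain
Commutative: Yes
Integral domain: No
Has unity: Yes

ℤ_48[x]: Commutative=Yes, Unity=Yes


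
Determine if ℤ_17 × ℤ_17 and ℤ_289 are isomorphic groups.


Comparing ℤ_17 × ℤ_17 and ℤ_289:
gcd(17,17) = 17 ≠ 1. Max element order in ℤ_17×ℤ_17 is lcm(17,17) = 17 < 289, so it has no element of order 289

No, ℤ_17 × ℤ_17 ≇ ℤ_289


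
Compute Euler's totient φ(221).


Factor n: 221 = 13 × 17
φ(n) = n · ∏(1 - 1/p) over distinct primes p | n
φ(221) = 221 · (1 - 1/13) · (1 - 1/17) = 192

φ(221) = 192


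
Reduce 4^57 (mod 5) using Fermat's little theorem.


Fermat's little theorem: if p is prime and gcd(a,p)=1, then a^(p-1) ≡ 1 (mod p)
p = 5 is prime, gcd(4,5) = 1
Reduce exponent: 57 mod 4 = 1
So 4^57 ≡ 4^1 (mod 5)
4^1 mod 5 = 4

4^57 ≡ 4 (mod 5)


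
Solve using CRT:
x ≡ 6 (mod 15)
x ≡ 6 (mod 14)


m₁ = 15, m₂ = 14, gcd = 1, so CRT applies. M = m₁·m₂ = 210
Let M₁ = M/m₁ = 14, M₂ = M/m₂ = 15
Find y₁ ≡ M₁⁻¹ (mod m₁): 14⁻¹ ≡ 14 (mod 15)
Find y₂ ≡ M₂⁻¹ (mod m₂): 15⁻¹ ≡ 1 (mod 14)
x = a₁·M₁·y₁ + a₂·M₂·y₂ = 6·14·14 + 6·15·1 = 1266
Reduce mod 210: x ≡ 6
Check: 6 mod 15 = 6 ✓, 6 mod 14 = 6 ✓

x ≡ 6 (mod 210)


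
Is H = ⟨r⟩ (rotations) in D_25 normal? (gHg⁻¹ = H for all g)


H = ⟨r⟩ (rotations) in D_25
The rotation subgroup ⟨r⟩ has index 2 in D_25, so it is normal

Yes, normal subgroup


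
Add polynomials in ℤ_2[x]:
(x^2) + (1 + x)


Add coefficients mod 2:
x^0: 0 + 1 = 1 (mod 2)
x^1: 0 + 1 = 1 (mod 2)
x^2: 1 + 0 = 1 (mod 2)
Result: 1 + x + x^2

f + g = 1 + x + x^2


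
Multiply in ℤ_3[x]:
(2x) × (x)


Expand and collect like terms; reduce coefficients mod 3:
x^0: 0·0 = 0 ≡ 0 (mod 3)
x^1: 0·1 + 2·0 = 0 ≡ 0 (mod 3)
x^2: 2·1 = 2 ≡ 2 (mod 3)
Result: 2x^2

f · g = 2x^2


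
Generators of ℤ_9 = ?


g generates ℤ_n iff gcd(g,n) = 1
Checking each g ∈ {1,...,8}:
gcd(1,9) = 1
gcd(2,9) = 1
gcd(3,9) = 3
gcd(4,9) = 1
gcd(5,9) = 1
gcd(6,9) = 3
gcd(7,9) = 1
gcd(8,9) = 1
Generators: {1, 2, 4, 5, 7, 8}
Number of generators = φ(9) = 6

Generators of ℤ_9 = {1, 2, 4, 5, 7, 8}


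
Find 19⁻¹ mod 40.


Use the extended Euclidean algorithm to write 1 = 19·s + 40·t; then s mod 40 is the inverse.
Euclidean algorithm:
  19 = 0·40 + 19
  40 = 2·19 + 2
  19 = 9·2 + 1
  2 = 2·1 + 0
gcd(19,40) = 1
Back-substitution gives: 19·(19) + 40·(-9) = 1
So 19⁻¹ ≡ 19 ≡ 19 (mod 40)
Check: 19 × 19 = 361 ≡ 1 (mod 40) ✓

19⁻¹ ≡ 19 (mod 40)


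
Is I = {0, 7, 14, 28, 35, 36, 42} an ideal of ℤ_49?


Check ideal conditions for I = {0, 7, 14, 28, 35, 36, 42} in ℤ_49:
(1) I is an additive subgroup? No
(2) For r ∈ ℤ_49 and a ∈ I: r·a ∈ I? No  [counterexample: r=2, a=35, r·a mod 49 = 21 ∉ I]

No, I is not an ideal of ℤ_49


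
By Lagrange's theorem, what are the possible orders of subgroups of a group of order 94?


Lagrange's theorem: |H| divides |G|
|G| = 94
Divisors of 94: 1, 2, 47, 94

Possible subgroup orders: {1, 2, 47, 94}


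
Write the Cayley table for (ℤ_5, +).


Elements: {0, 1, 2, 3, 4}
Operation: addition mod 5
Entry (a, b) = (a + b) mod 5

Cayley table:
  | 0 | 1 | 2 | 3 | 4
0 | 0 | 1 | 2 | 3 | 4
1 | 1 | 2 | 3 | 4 | 0
2 | 2 | 3 | 4 | 0 | 1
3 | 3 | 4 | 0 | 1 | 2
4 | 4 | 0 | 1 | 2 | 3


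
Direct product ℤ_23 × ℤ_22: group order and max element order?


|ℤ_23 × ℤ_22| = 23 × 22 = 506
Max element order = lcm(23,22) = 506
Cyclic? Yes (gcd=1)

|ℤ_23×ℤ_22| = 506, max element order = 506


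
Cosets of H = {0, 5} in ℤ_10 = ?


H = {0, 5}, |H| = 2
Number of cosets = |G|/|H| = 10/2 = 5
0 + H = {0, 5}
1 + H = {1, 6}
2 + H = {2, 7}
3 + H = {3, 8}
4 + H = {4, 9}

Cosets: 0+H={0,5}; 1+H={1,6}; 2+H={2,7}; 3+H={3,8}; 4+H={4,9}


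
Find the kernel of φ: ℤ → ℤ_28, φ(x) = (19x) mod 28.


Kernel = preimage of identity
ker(φ) = {x ∈ ℤ : 19x ≡ 0 (mod 28)}. gcd(19,28) = 1, so 19x ≡ 0 (mod 28) ⟺ x ≡ 0 (mod 28/1 = 28). Hence ker(φ) = 28ℤ

ker(φ) = 28ℤ


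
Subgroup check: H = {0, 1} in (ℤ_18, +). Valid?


Subgroup test for H = {0, 1} in (ℤ_18, +):
(1) 0 ∈ H? Yes
(2) Closure: for all a,b ∈ H, (a+b) mod 18 ∈ H? No  [counterexample: 1 + 1 = 2 ∉ H]
(3) Inverses: for all a ∈ H, -a mod 18 ∈ H? No

No, H is not a subgroup of ℤ_18


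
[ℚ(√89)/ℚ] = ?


√89 has minimal polynomial x² - 89 (irreducible over ℚ since 89 is squarefree)

[ℚ(√89)/ℚ] = 2


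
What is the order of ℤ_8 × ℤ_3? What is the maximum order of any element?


|ℤ_8 × ℤ_3| = 8 × 3 = 24
Max element order = lcm(8,3) = 24
Cyclic? Yes (gcd=1)

|ℤ_8×ℤ_3| = 24, max element order = 24


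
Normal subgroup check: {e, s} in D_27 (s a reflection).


H = {e, s} in D_27 (s a reflection)
r·s·r⁻¹ = sr⁻² ≠ s for n ≥ 3, so {e, s} is not closed under conjugation

No, not a normal subgroup


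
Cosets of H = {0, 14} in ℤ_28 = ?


H = {0, 14}, |H| = 2
Number of cosets = |G|/|H| = 28/2 = 14
0 + H = {0, 14}
1 + H = {1, 15}
2 + H = {2, 16}
3 + H = {3, 17}
4 + H = {4, 18}
5 + H = {5, 19}
6 + H = {6, 20}
7 + H = {7, 21}
8 + H = {8, 22}
9 + H = {9, 23}
10 + H = {10, 24}
11 + H = {11, 25}
12 + H = {12, 26}
13 + H = {13, 27}

Cosets: 0+H={0,14}; 1+H={1,15}; 2+H={2,16}; 3+H={3,17}; 4+H={4,18}; 5+H={5,19}; 6+H={6,20}; 7+H={7,21}; 8+H={8,22}; 9+H={9,23}; 10+H={10,24}; 11+H={11,25}; 12+H={12,26}; 13+H={13,27}


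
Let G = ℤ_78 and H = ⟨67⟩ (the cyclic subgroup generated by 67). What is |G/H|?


|⟨67⟩| = n / gcd(67, 78) = 78 / 1 = 78
H is normal (ℤ_78 is abelian).
|G/H| = |G| / |H| = 78 / 78 = 1

|G/H| = 1


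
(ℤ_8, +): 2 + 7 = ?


Operation: addition mod 8
2 + 7 = (a + b) mod 8 with a = 2, b = 7

2 + 7 = 1


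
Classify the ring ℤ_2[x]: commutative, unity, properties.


ℤ_2 is a field (n prime), so ℤ_2[x] is a commutative integral domain with unity
Commutative: Yes
Integral domain: Yes
Has unity: Yes

ℤ_2[x]: Commutative=Yes, Unity=Yes


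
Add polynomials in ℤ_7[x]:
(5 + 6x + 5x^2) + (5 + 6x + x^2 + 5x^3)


Add coefficients mod 7:
x^0: 5 + 5 = 3 (mod 7)
x^1: 6 + 6 = 5 (mod 7)
x^2: 5 + 1 = 6 (mod 7)
x^3: 0 + 5 = 5 (mod 7)
Result: 3 + 5x + 6x^2 + 5x^3

f + g = 3 + 5x + 6x^2 + 5x^3


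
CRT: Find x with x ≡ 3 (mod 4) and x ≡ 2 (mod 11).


m₁ = 4, m₂ = 11, gcd = 1, so CRT applies. M = m₁·m₂ = 44
Let M₁ = M/m₁ = 11, M₂ = M/m₂ = 4
Find y₁ ≡ M₁⁻¹ (mod m₁): 11⁻¹ ≡ 3 (mod 4)
Find y₂ ≡ M₂⁻¹ (mod m₂): 4⁻¹ ≡ 3 (mod 11)
x = a₁·M₁·y₁ + a₂·M₂·y₂ = 3·11·3 + 2·4·3 = 123
Reduce mod 44: x ≡ 35
Check: 35 mod 4 = 3 ✓, 35 mod 11 = 2 ✓

x ≡ 35 (mod 44)


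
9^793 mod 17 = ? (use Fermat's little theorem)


Fermat's little theorem: if p is prime and gcd(a,p)=1, then a^(p-1) ≡ 1 (mod p)
p = 17 is prime, gcd(9,17) = 1
Reduce exponent: 793 mod 16 = 9
So 9^793 ≡ 9^9 (mod 17)
9^9 mod 17 = 9

9^793 ≡ 9 (mod 17)


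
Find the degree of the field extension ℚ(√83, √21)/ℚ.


[ℚ(√83,√21):ℚ] = [ℚ(√83,√21):ℚ(√83)]·[ℚ(√83):ℚ] = 2·2 = 4

[ℚ(√83, √21)/ℚ] = 4


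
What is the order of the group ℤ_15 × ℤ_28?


|A × B| = |A| · |B|
|ℤ_15 × ℤ_28| = 15 × 28 = 420

|ℤ_15 × ℤ_28| = 420


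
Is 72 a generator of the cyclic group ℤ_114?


g generates ℤ_n iff gcd(g, n) = 1
gcd(72, 114) = 6
Since gcd = 6 ≠ 1, ⟨72⟩ has order 19 < 114, so 72 is not a generator.

No, 72 does not generate ℤ_114


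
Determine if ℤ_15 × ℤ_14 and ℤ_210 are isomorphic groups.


Comparing ℤ_15 × ℤ_14 and ℤ_210:
gcd(15,14) = 1, so ℤ_15 × ℤ_14 ≅ ℤ_210 (CRT)

Yes, ℤ_15 × ℤ_14 ≅ ℤ_210


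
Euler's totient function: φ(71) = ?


Factor n: 71 = 71
φ(n) = n · ∏(1 - 1/p) over distinct primes p | n
φ(71) = 71 · (1 - 1/71) = 70

φ(71) = 70


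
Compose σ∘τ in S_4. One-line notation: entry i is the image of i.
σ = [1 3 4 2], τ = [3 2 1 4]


σ∘τ: apply τ first, then σ
1 →τ 3 →σ 4
2 →τ 2 →σ 3
3 →τ 1 →σ 1
4 →τ 4 →σ 2

σ∘τ = [4 3 1 2]


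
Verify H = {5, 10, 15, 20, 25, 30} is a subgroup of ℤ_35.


Subgroup test for H = {5, 10, 15, 20, 25, 30} in (ℤ_35, +):
(1) 0 ∈ H? No
(2) Closure: for all a,b ∈ H, (a+b) mod 35 ∈ H? No  [counterexample: 5 + 30 = 0 ∉ H]
(3) Inverses: for all a ∈ H, -a mod 35 ∈ H? Yes

No, H is not a subgroup of ℤ_35


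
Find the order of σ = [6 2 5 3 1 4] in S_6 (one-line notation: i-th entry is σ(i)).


Cycle decomposition: (1 6 4 3 5)
Cycle lengths: 5
Order = lcm(5) = 5

ord(σ) = 5


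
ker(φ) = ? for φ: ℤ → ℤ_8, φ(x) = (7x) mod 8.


Kernel = preimage of identity
ker(φ) = {x ∈ ℤ : 7x ≡ 0 (mod 8)}. gcd(7,8) = 1, so 7x ≡ 0 (mod 8) ⟺ x ≡ 0 (mod 8/1 = 8). Hence ker(φ) = 8ℤ

ker(φ) = 8ℤ


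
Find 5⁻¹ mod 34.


Use the extended Euclidean algorithm to write 1 = 5·s + 34·t; then s mod 34 is the inverse.
Euclidean algorithm:
  5 = 0·34 + 5
  34 = 6·5 + 4
  5 = 1·4 + 1
  4 = 4·1 + 0
gcd(5,34) = 1
Back-substitution gives: 5·(7) + 34·(-1) = 1
So 5⁻¹ ≡ 7 ≡ 7 (mod 34)
Check: 5 × 7 = 35 ≡ 1 (mod 34) ✓

5⁻¹ ≡ 7 (mod 34)


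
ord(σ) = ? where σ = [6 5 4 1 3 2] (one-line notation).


Cycle decomposition: (1 6 2 5 3 4)
Cycle lengths: 6
Order = lcm(6) = 6

ord(σ) = 6


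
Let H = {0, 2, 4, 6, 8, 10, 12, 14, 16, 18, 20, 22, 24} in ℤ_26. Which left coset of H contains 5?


5 + H = {5 + h (mod 26) : h ∈ H}
5+0=5, 5+2=7, 5+4=9, 5+6=11, 5+8=13, 5+10=15, 5+12=17, 5+14=19, 5+16=21, 5+18=23, 5+20=25, 5+22=1, 5+24=3
5 + H = {1, 3, 5, 7, 9, 11, 13, 15, 17, 19, 21, 23, 25} = 1 + H

5 + H = {1, 3, 5, 7, 9, 11, 13, 15, 17, 19, 21, 23, 25}


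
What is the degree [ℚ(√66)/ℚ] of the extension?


√66 has minimal polynomial x² - 66 (irreducible over ℚ since 66 is squarefree)

[ℚ(√66)/ℚ] = 2


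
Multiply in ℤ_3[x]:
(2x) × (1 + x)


Expand and collect like terms; reduce coefficients mod 3:
x^0: 0·1 = 0 ≡ 0 (mod 3)
x^1: 0·1 + 2·1 = 2 ≡ 2 (mod 3)
x^2: 2·1 = 2 ≡ 2 (mod 3)
Result: 2x + 2x^2

f · g = 2x + 2x^2


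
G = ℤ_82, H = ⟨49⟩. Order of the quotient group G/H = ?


|⟨49⟩| = n / gcd(49, 82) = 82 / 1 = 82
H is normal (ℤ_82 is abelian).
|G/H| = |G| / |H| = 82 / 82 = 1

|G/H| = 1


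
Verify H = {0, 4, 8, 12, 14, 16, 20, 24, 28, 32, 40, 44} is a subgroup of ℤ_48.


Subgroup test for H = {0, 4, 8, 12, 14, 16, 20, 24, 28, 32, 40, 44} in (ℤ_48, +):
(1) 0 ∈ H? Yes
(2) Closure: for all a,b ∈ H, (a+b) mod 48 ∈ H? No  [counterexample: 4 + 14 = 18 ∉ H]
(3) Inverses: for all a ∈ H, -a mod 48 ∈ H? No

No, H is not a subgroup of ℤ_48


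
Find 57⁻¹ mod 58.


Use the extended Euclidean algorithm to write 1 = 57·s + 58·t; then s mod 58 is the inverse.
Euclidean algorithm:
  57 = 0·58 + 57
  58 = 1·57 + 1
  57 = 57·1 + 0
gcd(57,58) = 1
Back-substitution gives: 57·(-1) + 58·(1) = 1
So 57⁻¹ ≡ -1 ≡ 57 (mod 58)
Check: 57 × 57 = 3249 ≡ 1 (mod 58) ✓

57⁻¹ ≡ 57 (mod 58)


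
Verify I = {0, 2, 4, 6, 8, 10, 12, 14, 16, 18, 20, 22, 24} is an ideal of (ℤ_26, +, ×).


Check ideal conditions for I = {0, 2, 4, 6, 8, 10, 12, 14, 16, 18, 20, 22, 24} in ℤ_26:
(1) I is an additive subgroup? Yes
(2) For r ∈ ℤ_26 and a ∈ I: r·a ∈ I? Yes

Yes, I is an ideal of ℤ_26


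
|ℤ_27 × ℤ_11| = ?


|A × B| = |A| · |B|
|ℤ_27 × ℤ_11| = 27 × 11 = 297

|ℤ_27 × ℤ_11| = 297


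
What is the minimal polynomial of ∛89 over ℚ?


∛89 satisfies x³ - 89 = 0, irreducible over ℚ (no rational root; 89 is not a perfect cube)

Minimal polynomial: x³ - 89


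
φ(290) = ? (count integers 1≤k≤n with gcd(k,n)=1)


Factor n: 290 = 2 × 5 × 29
φ(n) = n · ∏(1 - 1/p) over distinct primes p | n
φ(290) = 290 · (1 - 1/2) · (1 - 1/5) · (1 - 1/29) = 112

φ(290) = 112


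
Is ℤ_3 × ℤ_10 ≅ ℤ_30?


Comparing ℤ_3 × ℤ_10 and ℤ_30:
gcd(3,10) = 1, so ℤ_3 × ℤ_10 ≅ ℤ_30 (CRT)

Yes, ℤ_3 × ℤ_10 ≅ ℤ_30


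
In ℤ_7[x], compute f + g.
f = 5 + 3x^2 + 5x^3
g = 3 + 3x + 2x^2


Add coefficients mod 7:
x^0: 5 + 3 = 1 (mod 7)
x^1: 0 + 3 = 3 (mod 7)
x^2: 3 + 2 = 5 (mod 7)
x^3: 5 + 0 = 5 (mod 7)
Result: 1 + 3x + 5x^2 + 5x^3

f + g = 1 + 3x + 5x^2 + 5x^3


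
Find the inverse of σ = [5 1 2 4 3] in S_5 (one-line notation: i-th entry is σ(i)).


To find σ⁻¹, swap domain and range:
σ(1) = 5 → σ⁻¹(5) = 1
σ(2) = 1 → σ⁻¹(1) = 2
σ(3) = 2 → σ⁻¹(2) = 3
σ(4) = 4 → σ⁻¹(4) = 4
σ(5) = 3 → σ⁻¹(3) = 5

σ⁻¹ = [2 3 5 4 1]


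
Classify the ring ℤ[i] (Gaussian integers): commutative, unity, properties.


ℤ[i] is a commutative integral domain with unity 1 (in fact a Euclidean domain)
Commutative: Yes
Integral domain: Yes
Has unity: Yes

ℤ[i] (Gaussian integers): Commutative=Yes, Unity=Yes


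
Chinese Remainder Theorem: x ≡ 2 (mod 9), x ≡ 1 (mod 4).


m₁ = 9, m₂ = 4, gcd = 1, so CRT applies. M = m₁·m₂ = 36
Let M₁ = M/m₁ = 4, M₂ = M/m₂ = 9
Find y₁ ≡ M₁⁻¹ (mod m₁): 4⁻¹ ≡ 7 (mod 9)
Find y₂ ≡ M₂⁻¹ (mod m₂): 9⁻¹ ≡ 1 (mod 4)
x = a₁·M₁·y₁ + a₂·M₂·y₂ = 2·4·7 + 1·9·1 = 65
Reduce mod 36: x ≡ 29
Check: 29 mod 9 = 2 ✓, 29 mod 4 = 1 ✓

x ≡ 29 (mod 36)


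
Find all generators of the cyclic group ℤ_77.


g generates ℤ_n iff gcd(g,n) = 1
Prime factors of 77: 7, 11
Generators are g ∈ {1,...,76} not divisible by any of these primes.
Generators: {1, 2, 3, 4, 5, 6, 8, 9, 10, 12, 13, 15, 16, 17, 18, 19, 20, 23, 24, 25, 26, 27, 29, 30, 31, 32, 34, 36, 37, 38, 39, 40, 41, 43, 45, 46, 47, 48, 50, 51, 52, 53, 54, 57, 58, 59, 60, 61, 62, 64, 65, 67, 68, 69, 71, 72, 73, 74, 75, 76}
Number of generators = φ(77) = 60

Generators of ℤ_77 = {1, 2, 3, 4, 5, 6, 8, 9, 10, 12, 13, 15, 16, 17, 18, 19, 20, 23, 24, 25, 26, 27, 29, 30, 31, 32, 34, 36, 37, 38, 39, 40, 41, 43, 45, 46, 47, 48, 50, 51, 52, 53, 54, 57, 58, 59, 60, 61, 62, 64, 65, 67, 68, 69, 71, 72, 73, 74, 75, 76}


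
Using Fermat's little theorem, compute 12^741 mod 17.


Fermat's little theorem: if p is prime and gcd(a,p)=1, then a^(p-1) ≡ 1 (mod p)
p = 17 is prime, gcd(12,17) = 1
Reduce exponent: 741 mod 16 = 5
So 12^741 ≡ 12^5 (mod 17)
12^5 mod 17 = 3

12^741 ≡ 3 (mod 17)


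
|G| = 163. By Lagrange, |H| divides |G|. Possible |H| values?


Lagrange's theorem: |H| divides |G|
|G| = 163
Divisors of 163: 1, 163

Possible subgroup orders: {1, 163}


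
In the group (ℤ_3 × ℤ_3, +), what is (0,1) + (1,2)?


Operation: componentwise addition mod (3, 3)
(0,1) + (1,2) = ((a₁+b₁) mod 3, (a₂+b₂) mod 3) with a = (0,1), b = (1,2)

(0,1) + (1,2) = (1,0)


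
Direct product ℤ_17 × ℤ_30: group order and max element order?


|ℤ_17 × ℤ_30| = 17 × 30 = 510
Max element order = lcm(17,30) = 510
Cyclic? Yes (gcd=1)

|ℤ_17×ℤ_30| = 510, max element order = 510


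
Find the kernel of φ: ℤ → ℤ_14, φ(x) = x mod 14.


Kernel = preimage of identity
ker(φ) = {x ∈ ℤ : x ≡ 0 (mod 14)} = 14ℤ = {0, ±14, ±28, ...}

ker(φ) = 14ℤ


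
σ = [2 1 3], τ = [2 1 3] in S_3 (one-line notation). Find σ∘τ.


σ∘τ: apply τ first, then σ
1 →τ 2 →σ 1
2 →τ 1 →σ 2
3 →τ 3 →σ 3

σ∘τ = [1 2 3]


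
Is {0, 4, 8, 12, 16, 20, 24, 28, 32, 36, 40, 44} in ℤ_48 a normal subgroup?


H = {0, 4, 8, 12, 16, 20, 24, 28, 32, 36, 40, 44} in ℤ_48
ℤ_48 is abelian; every subgroup of an abelian group is normal

Yes, normal subgroup


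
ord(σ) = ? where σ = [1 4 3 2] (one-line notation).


Cycle decomposition: (2 4)
Cycle lengths: 2
Order = lcm(2) = 2

ord(σ) = 2


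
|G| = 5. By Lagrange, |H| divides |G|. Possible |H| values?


Lagrange's theorem: |H| divides |G|
|G| = 5
Divisors of 5: 1, 5

Possible subgroup orders: {1, 5}


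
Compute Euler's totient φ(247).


Factor n: 247 = 13 × 19
φ(n) = n · ∏(1 - 1/p) over distinct primes p | n
φ(247) = 247 · (1 - 1/13) · (1 - 1/19) = 216

φ(247) = 216


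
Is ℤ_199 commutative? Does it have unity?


ℤ_199 is a commutative ring with unity 1; 199 is prime, so ℤ_199 is a field (hence an integral domain)
Commutative: Yes
Integral domain: Yes
Has unity: Yes

ℤ_199: Commutative=Yes, Unity=Yes


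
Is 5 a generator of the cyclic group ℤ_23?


g generates ℤ_n iff gcd(g, n) = 1
gcd(5, 23) = 1
Since gcd = 1, 5 is a generator.

Yes, 5 generates ℤ_23


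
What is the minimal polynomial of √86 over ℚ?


√86 satisfies x² - 86 = 0, irreducible over ℚ since 86 is squarefree

Minimal polynomial: x² - 86


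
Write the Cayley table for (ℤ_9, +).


Elements: {0, 1, 2, 3, 4, 5, 6, 7, 8}
Operation: addition mod 9
Entry (a, b) = (a + b) mod 9

Cayley table:
  | 0 | 1 | 2 | 3 | 4 | 5 | 6 | 7 | 8
0 | 0 | 1 | 2 | 3 | 4 | 5 | 6 | 7 | 8
1 | 1 | 2 | 3 | 4 | 5 | 6 | 7 | 8 | 0
2 | 2 | 3 | 4 | 5 | 6 | 7 | 8 | 0 | 1
3 | 3 | 4 | 5 | 6 | 7 | 8 | 0 | 1 | 2
4 | 4 | 5 | 6 | 7 | 8 | 0 | 1 | 2 | 3
5 | 5 | 6 | 7 | 8 | 0 | 1 | 2 | 3 | 4
6 | 6 | 7 | 8 | 0 | 1 | 2 | 3 | 4 | 5
7 | 7 | 8 | 0 | 1 | 2 | 3 | 4 | 5 | 6
8 | 8 | 0 | 1 | 2 | 3 | 4 | 5 | 6 | 7


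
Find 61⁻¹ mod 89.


Use the extended Euclidean algorithm to write 1 = 61·s + 89·t; then s mod 89 is the inverse.
Euclidean algorithm:
  61 = 0·89 + 61
  89 = 1·61 + 28
  61 = 2·28 + 5
  28 = 5·5 + 3
  5 = 1·3 + 2
  3 = 1·2 + 1
  2 = 2·1 + 0
gcd(61,89) = 1
Back-substitution gives: 61·(-35) + 89·(24) = 1
So 61⁻¹ ≡ -35 ≡ 54 (mod 89)
Check: 61 × 54 = 3294 ≡ 1 (mod 89) ✓

61⁻¹ ≡ 54 (mod 89)


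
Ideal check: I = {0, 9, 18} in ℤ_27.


Check ideal conditions for I = {0, 9, 18} in ℤ_27:
(1) I is an additive subgroup? Yes
(2) For r ∈ ℤ_27 and a ∈ I: r·a ∈ I? Yes

Yes, I is an ideal of ℤ_27


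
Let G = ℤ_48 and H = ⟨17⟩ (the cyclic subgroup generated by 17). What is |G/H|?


|⟨17⟩| = n / gcd(17, 48) = 48 / 1 = 48
H is normal (ℤ_48 is abelian).
|G/H| = |G| / |H| = 48 / 48 = 1

|G/H| = 1


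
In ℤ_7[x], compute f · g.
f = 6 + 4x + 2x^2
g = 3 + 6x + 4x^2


Expand and collect like terms; reduce coefficients mod 7:
x^0: 6·3 = 18 ≡ 4 (mod 7)
x^1: 6·6 + 4·3 = 48 ≡ 6 (mod 7)
x^2: 6·4 + 4·6 + 2·3 = 54 ≡ 5 (mod 7)
x^3: 4·4 + 2·6 = 28 ≡ 0 (mod 7)
x^4: 2·4 = 8 ≡ 1 (mod 7)
Result: 4 + 6x + 5x^2 + x^4

f · g = 4 + 6x + 5x^2 + x^4


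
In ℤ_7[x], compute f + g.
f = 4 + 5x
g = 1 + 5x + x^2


Add coefficients mod 7:
x^0: 4 + 1 = 5 (mod 7)
x^1: 5 + 5 = 3 (mod 7)
x^2: 0 + 1 = 1 (mod 7)
Result: 5 + 3x + x^2

f + g = 5 + 3x + x^2


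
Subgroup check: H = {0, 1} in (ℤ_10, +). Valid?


Subgroup test for H = {0, 1} in (ℤ_10, +):
(1) 0 ∈ H? Yes
(2) Closure: for all a,b ∈ H, (a+b) mod 10 ∈ H? No  [counterexample: 1 + 1 = 2 ∉ H]
(3) Inverses: for all a ∈ H, -a mod 10 ∈ H? No

No, H is not a subgroup of ℤ_10


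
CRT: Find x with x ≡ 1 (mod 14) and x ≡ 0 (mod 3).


m₁ = 14, m₂ = 3, gcd = 1, so CRT applies. M = m₁·m₂ = 42
Let M₁ = M/m₁ = 3, M₂ = M/m₂ = 14
Find y₁ ≡ M₁⁻¹ (mod m₁): 3⁻¹ ≡ 5 (mod 14)
Find y₂ ≡ M₂⁻¹ (mod m₂): 14⁻¹ ≡ 2 (mod 3)
x = a₁·M₁·y₁ + a₂·M₂·y₂ = 1·3·5 + 0·14·2 = 15
Reduce mod 42: x ≡ 15
Check: 15 mod 14 = 1 ✓, 15 mod 3 = 0 ✓

x ≡ 15 (mod 42)


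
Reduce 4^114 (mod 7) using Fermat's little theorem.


Fermat's little theorem: if p is prime and gcd(a,p)=1, then a^(p-1) ≡ 1 (mod p)
p = 7 is prime, gcd(4,7) = 1
Reduce exponent: 114 mod 6 = 0
So 4^114 ≡ 4^0 (mod 7)
4^0 = 1

4^114 ≡ 1 (mod 7)


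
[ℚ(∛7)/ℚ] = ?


∛7 has minimal polynomial x³ - 7 (irreducible over ℚ since 7 is not a perfect cube)

[ℚ(∛7)/ℚ] = 3


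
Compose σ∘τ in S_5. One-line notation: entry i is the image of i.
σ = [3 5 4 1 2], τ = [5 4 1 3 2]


σ∘τ: apply τ first, then σ
1 →τ 5 →σ 2
2 →τ 4 →σ 1
3 →τ 1 →σ 3
4 →τ 3 →σ 4
5 →τ 2 →σ 5

σ∘τ = [2 1 3 4 5]


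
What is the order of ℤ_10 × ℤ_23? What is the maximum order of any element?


|ℤ_10 × ℤ_23| = 10 × 23 = 230
Max element order = lcm(10,23) = 230
Cyclic? Yes (gcd=1)

|ℤ_10×ℤ_23| = 230, max element order = 230


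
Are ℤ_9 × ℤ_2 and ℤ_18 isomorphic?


Comparing ℤ_9 × ℤ_2 and ℤ_18:
gcd(9,2) = 1, so ℤ_9 × ℤ_2 ≅ ℤ_18 (CRT)

Yes, ℤ_9 × ℤ_2 ≅ ℤ_18


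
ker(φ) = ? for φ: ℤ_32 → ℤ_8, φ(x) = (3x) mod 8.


Kernel = preimage of identity
ker(φ) = {x ∈ ℤ_32 : 3x ≡ 0 (mod 8)}. Since 8 | 32, φ is well-defined. The kernel is the cyclic subgroup ⟨8⟩ of ℤ_32 (order 4), i.e. {0, 8, 16, 24}

ker(φ) = {0, 8, 16, 24}


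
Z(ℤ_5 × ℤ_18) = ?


Z(G) = {g ∈ G | gx = xg for all x ∈ G}
Direct product of abelian groups is abelian, so Z(G) = G

Z(ℤ_5 × ℤ_18) = ℤ_5 × ℤ_18


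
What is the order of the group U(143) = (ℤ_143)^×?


U(n) is the group of units mod n; |U(n)| = φ(n)
|U(143)| = φ(143) = 120

|U(143) = (ℤ_143)^×| = 120


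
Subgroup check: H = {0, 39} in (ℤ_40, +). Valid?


Subgroup test for H = {0, 39} in (ℤ_40, +):
(1) 0 ∈ H? Yes
(2) Closure: for all a,b ∈ H, (a+b) mod 40 ∈ H? No  [counterexample: 39 + 39 = 38 ∉ H]
(3) Inverses: for all a ∈ H, -a mod 40 ∈ H? No

No, H is not a subgroup of ℤ_40


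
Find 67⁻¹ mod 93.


Use the extended Euclidean algorithm to write 1 = 67·s + 93·t; then s mod 93 is the inverse.
Euclidean algorithm:
  67 = 0·93 + 67
  93 = 1·67 + 26
  67 = 2·26 + 15
  26 = 1·15 + 11
  15 = 1·11 + 4
  11 = 2·4 + 3
  4 = 1·3 + 1
  3 = 3·1 + 0
gcd(67,93) = 1
Back-substitution gives: 67·(25) + 93·(-18) = 1
So 67⁻¹ ≡ 25 ≡ 25 (mod 93)
Check: 67 × 25 = 1675 ≡ 1 (mod 93) ✓

67⁻¹ ≡ 25 (mod 93)


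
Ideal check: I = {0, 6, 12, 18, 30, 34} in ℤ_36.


Check ideal conditions for I = {0, 6, 12, 18, 30, 34} in ℤ_36:
(1) I is an additive subgroup? No
(2) For r ∈ ℤ_36 and a ∈ I: r·a ∈ I? No  [counterexample: r=2, a=12, r·a mod 36 = 24 ∉ I]

No, I is not an ideal of ℤ_36


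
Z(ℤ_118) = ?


Z(G) = {g ∈ G | gx = xg for all x ∈ G}
ℤ_118 is abelian, so Z(G) = G

Z(ℤ_118) = ℤ_118


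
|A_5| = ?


|A_n| = n!/2 (even permutations)
|A_5| = 5!/2 = 120/2 = 60

|A_5| = 60


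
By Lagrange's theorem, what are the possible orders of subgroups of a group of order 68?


Lagrange's theorem: |H| divides |G|
|G| = 68
Divisors of 68: 1, 2, 4, 17, 34, 68

Possible subgroup orders: {1, 2, 4, 17, 34, 68}


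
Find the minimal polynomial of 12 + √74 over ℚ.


Let α = 12 + √74. Then α - 12 = √74, so (α - 12)² = 74, giving α² - 24α + 70 = 0. Degree 2 and α ∉ ℚ, so this is the minimal polynomial.

Minimal polynomial: x² - 24x + 70


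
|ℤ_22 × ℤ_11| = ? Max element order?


|ℤ_22 × ℤ_11| = 22 × 11 = 242
Max element order = lcm(22,11) = 22
Cyclic? No (gcd=11)

|ℤ_22×ℤ_11| = 242, max element order = 22


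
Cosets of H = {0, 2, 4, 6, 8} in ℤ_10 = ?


H = {0, 2, 4, 6, 8}, |H| = 5
Number of cosets = |G|/|H| = 10/5 = 2
0 + H = {0, 2, 4, 6, 8}
1 + H = {1, 3, 5, 7, 9}

Cosets: 0+H={0,2,4,6,8}; 1+H={1,3,5,7,9}


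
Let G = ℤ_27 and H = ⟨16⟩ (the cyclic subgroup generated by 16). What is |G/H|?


|⟨16⟩| = n / gcd(16, 27) = 27 / 1 = 27
H is normal (ℤ_27 is abelian).
|G/H| = |G| / |H| = 27 / 27 = 1

|G/H| = 1


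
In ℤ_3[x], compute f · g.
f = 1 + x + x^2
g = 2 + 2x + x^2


Expand and collect like terms; reduce coefficients mod 3:
x^0: 1·2 = 2 ≡ 2 (mod 3)
x^1: 1·2 + 1·2 = 4 ≡ 1 (mod 3)
x^2: 1·1 + 1·2 + 1·2 = 5 ≡ 2 (mod 3)
x^3: 1·1 + 1·2 = 3 ≡ 0 (mod 3)
x^4: 1·1 = 1 ≡ 1 (mod 3)
Result: 2 + x + 2x^2 + x^4

f · g = 2 + x + 2x^2 + x^4


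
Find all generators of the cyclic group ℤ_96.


g generates ℤ_n iff gcd(g,n) = 1
Prime factors of 96: 2, 3
Generators are g ∈ {1,...,95} not divisible by any of these primes.
Generators: {1, 5, 7, 11, 13, 17, 19, 23, 25, 29, 31, 35, 37, 41, 43, 47, 49, 53, 55, 59, 61, 65, 67, 71, 73, 77, 79, 83, 85, 89, 91, 95}
Number of generators = φ(96) = 32

Generators of ℤ_96 = {1, 5, 7, 11, 13, 17, 19, 23, 25, 29, 31, 35, 37, 41, 43, 47, 49, 53, 55, 59, 61, 65, 67, 71, 73, 77, 79, 83, 85, 89, 91, 95}


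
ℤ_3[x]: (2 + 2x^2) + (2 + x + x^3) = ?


Add coefficients mod 3:
x^0: 2 + 2 = 1 (mod 3)
x^1: 0 + 1 = 1 (mod 3)
x^2: 2 + 0 = 2 (mod 3)
x^3: 0 + 1 = 1 (mod 3)
Result: 1 + x + 2x^2 + x^3

f + g = 1 + x + 2x^2 + x^3


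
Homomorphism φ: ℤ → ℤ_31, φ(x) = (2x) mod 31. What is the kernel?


Kernel = preimage of identity
ker(φ) = {x ∈ ℤ : 2x ≡ 0 (mod 31)}. gcd(2,31) = 1, so 2x ≡ 0 (mod 31) ⟺ x ≡ 0 (mod 31/1 = 31). Hence ker(φ) = 31ℤ

ker(φ) = 31ℤ


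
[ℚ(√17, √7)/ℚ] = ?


[ℚ(√17,√7):ℚ] = [ℚ(√17,√7):ℚ(√17)]·[ℚ(√17):ℚ] = 2·2 = 4

[ℚ(√17, √7)/ℚ] = 4


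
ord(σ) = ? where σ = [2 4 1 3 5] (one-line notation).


Cycle decomposition: (1 2 4 3)
Cycle lengths: 4
Order = lcm(4) = 4

ord(σ) = 4


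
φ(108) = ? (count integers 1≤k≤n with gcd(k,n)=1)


Factor n: 108 = 2^2 × 3^3
φ(n) = n · ∏(1 - 1/p) over distinct primes p | n
φ(108) = 108 · (1 - 1/2) · (1 - 1/3) = 36

φ(108) = 36


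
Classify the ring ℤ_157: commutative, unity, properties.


ℤ_157 is a commutative ring with unity 1; 157 is prime, so ℤ_157 is a field (hence an integral domain)
Commutative: Yes
Integral domain: Yes
Has unity: Yes

ℤ_157: Commutative=Yes, Unity=Yes


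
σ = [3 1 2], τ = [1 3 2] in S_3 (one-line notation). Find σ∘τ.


σ∘τ: apply τ first, then σ
1 →τ 1 →σ 3
2 →τ 3 →σ 2
3 →τ 2 →σ 1

σ∘τ = [3 2 1]


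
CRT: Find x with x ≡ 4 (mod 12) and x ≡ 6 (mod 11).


m₁ = 12, m₂ = 11, gcd = 1, so CRT applies. M = m₁·m₂ = 132
Let M₁ = M/m₁ = 11, M₂ = M/m₂ = 12
Find y₁ ≡ M₁⁻¹ (mod m₁): 11⁻¹ ≡ 11 (mod 12)
Find y₂ ≡ M₂⁻¹ (mod m₂): 12⁻¹ ≡ 1 (mod 11)
x = a₁·M₁·y₁ + a₂·M₂·y₂ = 4·11·11 + 6·12·1 = 556
Reduce mod 132: x ≡ 28
Check: 28 mod 12 = 4 ✓, 28 mod 11 = 6 ✓

x ≡ 28 (mod 132)


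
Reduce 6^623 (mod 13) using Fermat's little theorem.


Fermat's little theorem: if p is prime and gcd(a,p)=1, then a^(p-1) ≡ 1 (mod p)
p = 13 is prime, gcd(6,13) = 1
Reduce exponent: 623 mod 12 = 11
So 6^623 ≡ 6^11 (mod 13)
6^11 mod 13 = 11

6^623 ≡ 11 (mod 13)


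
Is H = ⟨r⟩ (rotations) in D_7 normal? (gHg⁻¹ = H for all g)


H = ⟨r⟩ (rotations) in D_7
The rotation subgroup ⟨r⟩ has index 2 in D_7, so it is normal

Yes, normal subgroup


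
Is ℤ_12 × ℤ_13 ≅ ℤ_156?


Comparing ℤ_12 × ℤ_13 and ℤ_156:
gcd(12,13) = 1, so ℤ_12 × ℤ_13 ≅ ℤ_156 (CRT)

Yes, ℤ_12 × ℤ_13 ≅ ℤ_156


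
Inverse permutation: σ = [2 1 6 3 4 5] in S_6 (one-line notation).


To find σ⁻¹, swap domain and range:
σ(1) = 2 → σ⁻¹(2) = 1
σ(2) = 1 → σ⁻¹(1) = 2
σ(3) = 6 → σ⁻¹(6) = 3
σ(4) = 3 → σ⁻¹(3) = 4
σ(5) = 4 → σ⁻¹(4) = 5
σ(6) = 5 → σ⁻¹(5) = 6

σ⁻¹ = [2 1 4 5 6 3]


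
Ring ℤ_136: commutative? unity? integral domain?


ℤ_136 is a commutative ring with unity 1; 136 = 2×68 is composite, so 2·68 ≡ 0 gives zero divisors (not an integral domain)
Commutative: Yes
Integral domain: No
Has unity: Yes

ℤ_136: Commutative=Yes, Unity=Yes


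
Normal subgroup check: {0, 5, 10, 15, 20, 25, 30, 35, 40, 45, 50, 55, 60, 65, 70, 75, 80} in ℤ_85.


H = {0, 5, 10, 15, 20, 25, 30, 35, 40, 45, 50, 55, 60, 65, 70, 75, 80} in ℤ_85
ℤ_85 is abelian; every subgroup of an abelian group is normal

Yes, normal subgroup


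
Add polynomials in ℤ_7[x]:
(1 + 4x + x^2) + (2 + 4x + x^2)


Add coefficients mod 7:
x^0: 1 + 2 = 3 (mod 7)
x^1: 4 + 4 = 1 (mod 7)
x^2: 1 + 1 = 2 (mod 7)
Result: 3 + x + 2x^2

f + g = 3 + x + 2x^2


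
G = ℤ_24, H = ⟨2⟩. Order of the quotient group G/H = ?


|⟨2⟩| = n / gcd(2, 24) = 24 / 2 = 12
H is normal (ℤ_24 is abelian).
|G/H| = |G| / |H| = 24 / 12 = 2

|G/H| = 2


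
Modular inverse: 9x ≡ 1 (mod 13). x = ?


Use the extended Euclidean algorithm to write 1 = 9·s + 13·t; then s mod 13 is the inverse.
Euclidean algorithm:
  9 = 0·13 + 9
  13 = 1·9 + 4
  9 = 2·4 + 1
  4 = 4·1 + 0
gcd(9,13) = 1
Back-substitution gives: 9·(3) + 13·(-2) = 1
So 9⁻¹ ≡ 3 ≡ 3 (mod 13)
Check: 9 × 3 = 27 ≡ 1 (mod 13) ✓

9⁻¹ ≡ 3 (mod 13)


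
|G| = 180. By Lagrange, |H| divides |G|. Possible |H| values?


Lagrange's theorem: |H| divides |G|
|G| = 180
Divisors of 180: 1, 2, 3, 4, 5, 6, 9, 10, 12, 15, 18, 20, 30, 36, 45, 60, 90, 180

Possible subgroup orders: {1, 2, 3, 4, 5, 6, 9, 10, 12, 15, 18, 20, 30, 36, 45, 60, 90, 180}


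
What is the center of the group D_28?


Z(G) = {g ∈ G | gx = xg for all x ∈ G}
For even n, Z(D_n) = {e, r^(n/2)}: the 180° rotation r^14 commutes with every reflection and rotation

Z(D_28) = {e, r^14}


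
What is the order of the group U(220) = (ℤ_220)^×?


U(n) is the group of units mod n; |U(n)| = φ(n)
|U(220)| = φ(220) = 80

|U(220) = (ℤ_220)^×| = 80


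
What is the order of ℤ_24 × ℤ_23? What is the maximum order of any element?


|ℤ_24 × ℤ_23| = 24 × 23 = 552
Max element order = lcm(24,23) = 552
Cyclic? Yes (gcd=1)

|ℤ_24×ℤ_23| = 552, max element order = 552


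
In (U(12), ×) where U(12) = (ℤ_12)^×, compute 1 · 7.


Operation: multiplication mod 12
1 · 7 = (a × b) mod 12 with a = 1, b = 7

1 · 7 = 7


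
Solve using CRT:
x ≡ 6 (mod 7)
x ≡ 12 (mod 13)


m₁ = 7, m₂ = 13, gcd = 1, so CRT applies. M = m₁·m₂ = 91
Let M₁ = M/m₁ = 13, M₂ = M/m₂ = 7
Find y₁ ≡ M₁⁻¹ (mod m₁): 13⁻¹ ≡ 6 (mod 7)
Find y₂ ≡ M₂⁻¹ (mod m₂): 7⁻¹ ≡ 2 (mod 13)
x = a₁·M₁·y₁ + a₂·M₂·y₂ = 6·13·6 + 12·7·2 = 636
Reduce mod 91: x ≡ 90
Check: 90 mod 7 = 6 ✓, 90 mod 13 = 12 ✓

x ≡ 90 (mod 91)


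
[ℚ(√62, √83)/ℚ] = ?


[ℚ(√62,√83):ℚ] = [ℚ(√62,√83):ℚ(√62)]·[ℚ(√62):ℚ] = 2·2 = 4

[ℚ(√62, √83)/ℚ] = 4


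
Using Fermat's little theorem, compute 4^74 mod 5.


Fermat's little theorem: if p is prime and gcd(a,p)=1, then a^(p-1) ≡ 1 (mod p)
p = 5 is prime, gcd(4,5) = 1
Reduce exponent: 74 mod 4 = 2
So 4^74 ≡ 4^2 (mod 5)
4^2 mod 5 = 1

4^74 ≡ 1 (mod 5)


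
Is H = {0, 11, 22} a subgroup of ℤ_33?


Subgroup test for H = {0, 11, 22} in (ℤ_33, +):
(1) 0 ∈ H? Yes
(2) Closure: for all a,b ∈ H, (a+b) mod 33 ∈ H? Yes
(3) Inverses: for all a ∈ H, -a mod 33 ∈ H? Yes

Yes, H is a subgroup of ℤ_33


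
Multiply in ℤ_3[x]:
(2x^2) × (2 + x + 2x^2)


Expand and collect like terms; reduce coefficients mod 3:
x^0: 0·2 = 0 ≡ 0 (mod 3)
x^1: 0·1 + 0·2 = 0 ≡ 0 (mod 3)
x^2: 0·2 + 0·1 + 2·2 = 4 ≡ 1 (mod 3)
x^3: 0·2 + 2·1 = 2 ≡ 2 (mod 3)
x^4: 2·2 = 4 ≡ 1 (mod 3)
Result: x^2 + 2x^3 + x^4

f · g = x^2 + 2x^3 + x^4


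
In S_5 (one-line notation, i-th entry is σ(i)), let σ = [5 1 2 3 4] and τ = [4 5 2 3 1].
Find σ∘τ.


σ∘τ: apply τ first, then σ
1 →τ 4 →σ 3
2 →τ 5 →σ 4
3 →τ 2 →σ 1
4 →τ 3 →σ 2
5 →τ 1 →σ 5

σ∘τ = [3 4 1 2 5]


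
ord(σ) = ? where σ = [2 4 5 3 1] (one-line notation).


Cycle decomposition: (1 2 4 3 5)
Cycle lengths: 5
Order = lcm(5) = 5

ord(σ) = 5


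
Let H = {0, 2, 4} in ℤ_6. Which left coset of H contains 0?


0 + H = {0 + h (mod 6) : h ∈ H}
0+0=0, 0+2=2, 0+4=4

0 + H = {0, 2, 4}


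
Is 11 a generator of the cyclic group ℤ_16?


g generates ℤ_n iff gcd(g, n) = 1
gcd(11, 16) = 1
Since gcd = 1, 11 is a generator.

Yes, 11 generates ℤ_16


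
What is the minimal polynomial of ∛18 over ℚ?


∛18 satisfies x³ - 18 = 0, irreducible over ℚ (no rational root; 18 is not a perfect cube)

Minimal polynomial: x³ - 18


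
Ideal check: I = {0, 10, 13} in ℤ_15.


Check ideal conditions for I = {0, 10, 13} in ℤ_15:
(1) I is an additive subgroup? No
(2) For r ∈ ℤ_15 and a ∈ I: r·a ∈ I? No  [counterexample: r=2, a=10, r·a mod 15 = 5 ∉ I]

No, I is not an ideal of ℤ_15


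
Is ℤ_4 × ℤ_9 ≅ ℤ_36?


Comparing ℤ_4 × ℤ_9 and ℤ_36:
gcd(4,9) = 1, so ℤ_4 × ℤ_9 ≅ ℤ_36 (CRT)

Yes, ℤ_4 × ℤ_9 ≅ ℤ_36


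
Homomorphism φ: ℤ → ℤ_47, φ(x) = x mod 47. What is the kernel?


Kernel = preimage of identity
ker(φ) = {x ∈ ℤ : x ≡ 0 (mod 47)} = 47ℤ = {0, ±47, ±94, ...}

ker(φ) = 47ℤ


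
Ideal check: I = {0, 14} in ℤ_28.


Check ideal conditions for I = {0, 14} in ℤ_28:
(1) I is an additive subgroup? Yes
(2) For r ∈ ℤ_28 and a ∈ I: r·a ∈ I? Yes

Yes, I is an ideal of ℤ_28


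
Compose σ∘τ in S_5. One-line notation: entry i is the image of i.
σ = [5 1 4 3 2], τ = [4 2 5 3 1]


σ∘τ: apply τ first, then σ
1 →τ 4 →σ 3
2 →τ 2 →σ 1
3 →τ 5 →σ 2
4 →τ 3 →σ 4
5 →τ 1 →σ 5

σ∘τ = [3 1 2 4 5]


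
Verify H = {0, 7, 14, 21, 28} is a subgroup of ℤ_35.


Subgroup test for H = {0, 7, 14, 21, 28} in (ℤ_35, +):
(1) 0 ∈ H? Yes
(2) Closure: for all a,b ∈ H, (a+b) mod 35 ∈ H? Yes
(3) Inverses: for all a ∈ H, -a mod 35 ∈ H? Yes

Yes, H is a subgroup of ℤ_35


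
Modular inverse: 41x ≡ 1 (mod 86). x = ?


Use the extended Euclidean algorithm to write 1 = 41·s + 86·t; then s mod 86 is the inverse.
Euclidean algorithm:
  41 = 0·86 + 41
  86 = 2·41 + 4
  41 = 10·4 + 1
  4 = 4·1 + 0
gcd(41,86) = 1
Back-substitution gives: 41·(21) + 86·(-10) = 1
So 41⁻¹ ≡ 21 ≡ 21 (mod 86)
Check: 41 × 21 = 861 ≡ 1 (mod 86) ✓

41⁻¹ ≡ 21 (mod 86)


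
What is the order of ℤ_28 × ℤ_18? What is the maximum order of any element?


|ℤ_28 × ℤ_18| = 28 × 18 = 504
Max element order = lcm(28,18) = 252
Cyclic? No (gcd=2)

|ℤ_28×ℤ_18| = 504, max element order = 252


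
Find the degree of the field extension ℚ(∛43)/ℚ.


∛43 has minimal polynomial x³ - 43 (irreducible over ℚ since 43 is not a perfect cube)

[ℚ(∛43)/ℚ] = 3


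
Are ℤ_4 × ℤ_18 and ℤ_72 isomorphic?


Comparing ℤ_4 × ℤ_18 and ℤ_72:
gcd(4,18) = 2 ≠ 1. Max element order in ℤ_4×ℤ_18 is lcm(4,18) = 36 < 72, so it has no element of order 72

No, ℤ_4 × ℤ_18 ≇ ℤ_72


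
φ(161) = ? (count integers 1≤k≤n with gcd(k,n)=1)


Factor n: 161 = 7 × 23
φ(n) = n · ∏(1 - 1/p) over distinct primes p | n
φ(161) = 161 · (1 - 1/7) · (1 - 1/23) = 132

φ(161) = 132


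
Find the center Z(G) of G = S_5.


Z(G) = {g ∈ G | gx = xg for all x ∈ G}
S_n is non-abelian for n ≥ 3; Z(S_5) is trivial

Z(S_5) = {e}


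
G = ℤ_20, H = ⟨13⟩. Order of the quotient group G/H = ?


|⟨13⟩| = n / gcd(13, 20) = 20 / 1 = 20
H is normal (ℤ_20 is abelian).
|G/H| = |G| / |H| = 20 / 20 = 1

|G/H| = 1


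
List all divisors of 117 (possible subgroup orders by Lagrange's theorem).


Lagrange's theorem: |H| divides |G|
|G| = 117
Divisors of 117: 1, 3, 9, 13, 39, 117

Possible subgroup orders: {1, 3, 9, 13, 39, 117}


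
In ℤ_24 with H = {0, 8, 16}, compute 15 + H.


15 + H = {15 + h (mod 24) : h ∈ H}
15+0=15, 15+8=23, 15+16=7
15 + H = {7, 15, 23} = 7 + H

15 + H = {7, 15, 23}


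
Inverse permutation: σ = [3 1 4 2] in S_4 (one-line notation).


To find σ⁻¹, swap domain and range:
σ(1) = 3 → σ⁻¹(3) = 1
σ(2) = 1 → σ⁻¹(1) = 2
σ(3) = 4 → σ⁻¹(4) = 3
σ(4) = 2 → σ⁻¹(2) = 4

σ⁻¹ = [2 4 1 3]
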